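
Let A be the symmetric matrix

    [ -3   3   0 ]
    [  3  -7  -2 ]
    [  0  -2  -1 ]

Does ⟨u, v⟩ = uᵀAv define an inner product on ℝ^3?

Row-reducing A symmetrically gives the diagonal entries -3, -4, 0.
That gives 2 negative, 1 zero pivots.
Hence Q is negative semidefinite.
⟨·,·⟩ is an inner product exactly when A is positive definite.

no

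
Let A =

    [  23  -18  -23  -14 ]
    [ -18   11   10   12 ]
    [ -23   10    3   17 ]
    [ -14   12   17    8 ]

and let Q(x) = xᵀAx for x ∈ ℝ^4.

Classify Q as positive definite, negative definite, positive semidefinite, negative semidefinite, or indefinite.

indefinite

Applying the same elementary operations to the rows and columns of A produces a congruent diagonal matrix with entries 23, -71/23, 52/71, -15/52.
So there are 2 positive, 2 negative pivots.
Hence Q is indefinite.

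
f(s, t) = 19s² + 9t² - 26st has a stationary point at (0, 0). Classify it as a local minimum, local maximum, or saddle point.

local minimum

The Hessian at the origin is H = [[38, -26], [-26, 18]].
det H = 38·18 − (-26)² = 8 > 0 and H[1,1] = 38 > 0, so H is positive definite.
Therefore the origin is a local minimum.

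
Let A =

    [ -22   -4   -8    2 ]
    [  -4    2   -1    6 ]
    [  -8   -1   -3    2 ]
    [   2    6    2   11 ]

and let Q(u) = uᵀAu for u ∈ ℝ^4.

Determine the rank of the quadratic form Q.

4

Symmetric row and column elimination reduces A to a congruent diagonal form with pivots -22, 30/11, -1/6, 1/5.
Counting signs: 2 positive, 2 negative.
The rank is the number of nonzero pivots: 4.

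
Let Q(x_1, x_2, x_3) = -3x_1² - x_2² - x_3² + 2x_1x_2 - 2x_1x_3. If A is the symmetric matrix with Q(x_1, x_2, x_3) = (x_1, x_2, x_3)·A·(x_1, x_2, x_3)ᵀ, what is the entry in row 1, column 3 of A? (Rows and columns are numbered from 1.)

The coefficient of x_1·x_3 in Q is -2. For a symmetric A this equals A[1,3] + A[3,1] = 2·A[1,3].
So A[1,3] = -2/2 = -1.

-1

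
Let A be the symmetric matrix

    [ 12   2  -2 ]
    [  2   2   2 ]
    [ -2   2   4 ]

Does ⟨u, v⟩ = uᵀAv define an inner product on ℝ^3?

yes

Leading principal minors: Δ_1 = 12, Δ_2 = 20, Δ_3 = 8.
All leading principal minors are positive, so by Sylvester's criterion Q is positive definite.
⟨·,·⟩ is an inner product exactly when A is positive definite.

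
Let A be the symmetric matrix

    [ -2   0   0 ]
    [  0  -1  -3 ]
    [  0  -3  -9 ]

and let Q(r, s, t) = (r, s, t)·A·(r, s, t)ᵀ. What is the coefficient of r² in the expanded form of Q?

-2

The coefficient of r² is the diagonal entry A[1,1] = -2.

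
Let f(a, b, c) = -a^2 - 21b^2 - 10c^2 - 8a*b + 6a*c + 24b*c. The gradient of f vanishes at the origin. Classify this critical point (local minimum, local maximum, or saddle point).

local maximum

The Hessian at the origin is H = [[-2, -8, 6], [-8, -42, 24], [6, 24, -20]].
An LDLᵀ factorisation of H has diagonal entries -2, -10, -2.
So there are 3 negative pivots.
H is negative definite, so the origin is a strict local maximum.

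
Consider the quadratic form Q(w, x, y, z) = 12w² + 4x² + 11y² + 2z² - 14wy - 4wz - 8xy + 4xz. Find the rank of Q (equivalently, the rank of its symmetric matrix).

4

Write A = [[12, 0, -7, -2], [0, 4, -4, 2], [-7, -4, 11, 0], [-2, 2, 0, 2]].
Row-reducing A symmetrically gives the diagonal entries 12, 4, 35/12, 3/7.
So there are 4 positive pivots.
The rank is the number of nonzero pivots: 4.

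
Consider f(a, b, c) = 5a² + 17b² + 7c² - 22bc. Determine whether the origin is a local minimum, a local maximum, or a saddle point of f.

The Hessian at the origin is H = [[10, 0, 0], [0, 34, -22], [0, -22, 14]].
Congruent diagonalization of H (simultaneous row and column reduction) yields pivots 10, 34, -4/17.
Counting signs: 2 positive, 1 negative.
H is indefinite, so the origin is a saddle point.

saddle point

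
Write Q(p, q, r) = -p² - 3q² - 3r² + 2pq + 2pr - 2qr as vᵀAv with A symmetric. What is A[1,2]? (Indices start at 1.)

The coefficient of p·q in Q is 2. For a symmetric A this equals A[1,2] + A[2,1] = 2·A[1,2].
So A[1,2] = 2/2 = 1.

1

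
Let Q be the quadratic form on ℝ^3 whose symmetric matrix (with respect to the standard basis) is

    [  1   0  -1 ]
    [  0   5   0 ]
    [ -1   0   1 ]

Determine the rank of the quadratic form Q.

Congruent diagonalization of A (simultaneous row and column reduction) yields pivots 1, 5, 0.
That gives 2 positive, 1 zero pivots.
The rank is the number of nonzero pivots: 2.

2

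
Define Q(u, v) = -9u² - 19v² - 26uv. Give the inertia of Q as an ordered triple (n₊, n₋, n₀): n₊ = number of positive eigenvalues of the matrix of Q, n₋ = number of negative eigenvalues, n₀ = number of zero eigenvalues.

The associated matrix is A = [[-9, -13], [-13, -19]].
Congruent diagonalization of A (simultaneous row and column reduction) yields pivots -9, -2/9.
So there are 2 negative pivots.

(0, 2, 0)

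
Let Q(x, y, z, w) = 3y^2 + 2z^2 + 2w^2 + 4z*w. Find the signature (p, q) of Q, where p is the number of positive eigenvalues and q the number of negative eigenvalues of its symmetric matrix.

(2, 0)

The symmetric matrix is A = [[0, 0, 0, 0], [0, 3, 0, 0], [0, 0, 2, 2], [0, 0, 2, 2]].
Row-reducing A symmetrically gives the diagonal entries 0, 3, 2, 0.
That gives 2 positive, 2 zero pivots.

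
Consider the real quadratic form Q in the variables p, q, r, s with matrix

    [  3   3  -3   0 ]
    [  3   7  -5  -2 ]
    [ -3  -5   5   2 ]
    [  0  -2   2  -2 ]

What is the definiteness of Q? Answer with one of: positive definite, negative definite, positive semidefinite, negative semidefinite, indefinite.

Symmetric row and column elimination reduces A to a congruent diagonal form with pivots 3, 4, 1, -4.
That gives 3 positive, 1 negative pivots.
Hence Q is indefinite.

indefinite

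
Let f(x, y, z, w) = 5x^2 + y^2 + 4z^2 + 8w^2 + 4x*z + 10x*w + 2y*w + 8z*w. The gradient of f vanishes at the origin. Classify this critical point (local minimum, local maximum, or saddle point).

local minimum

The Hessian at the origin is H = [[10, 0, 4, 10], [0, 2, 0, 2], [4, 0, 8, 8], [10, 2, 8, 16]].
Applying the same elementary operations to the rows and columns of H produces a congruent diagonal matrix with entries 10, 2, 32/5, 3/2.
So there are 4 positive pivots.
H is positive definite, so the origin is a strict local minimum.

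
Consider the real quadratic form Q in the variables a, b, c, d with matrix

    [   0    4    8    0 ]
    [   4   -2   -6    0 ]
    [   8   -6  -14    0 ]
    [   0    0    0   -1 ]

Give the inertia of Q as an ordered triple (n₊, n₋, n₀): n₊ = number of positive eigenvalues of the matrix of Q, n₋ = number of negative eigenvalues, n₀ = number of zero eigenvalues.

By Sylvester's law of inertia any congruent diagonalization of A has 2 positive, 2 negative and 0 zero entries.

(2, 2, 0)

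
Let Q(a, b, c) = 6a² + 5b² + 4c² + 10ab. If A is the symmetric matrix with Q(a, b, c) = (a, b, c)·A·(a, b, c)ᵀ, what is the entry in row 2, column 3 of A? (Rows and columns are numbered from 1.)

0

The coefficient of b·c in Q is 0. For a symmetric A this equals A[2,3] + A[3,2] = 2·A[2,3].
So A[2,3] = 0/2 = 0.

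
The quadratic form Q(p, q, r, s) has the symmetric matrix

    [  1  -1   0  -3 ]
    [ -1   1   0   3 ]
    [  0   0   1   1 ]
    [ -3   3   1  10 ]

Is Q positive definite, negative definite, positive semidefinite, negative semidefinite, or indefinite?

Applying the same elementary operations to the rows and columns of A produces a congruent diagonal matrix with entries 1, 0, 1, 0.
So there are 2 positive, 2 zero pivots.
Hence Q is positive semidefinite.

positive semidefinite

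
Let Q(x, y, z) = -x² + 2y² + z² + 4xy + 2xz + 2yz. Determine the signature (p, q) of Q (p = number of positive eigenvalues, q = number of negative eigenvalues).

The associated matrix is A = [[-1, 2, 1], [2, 2, 1], [1, 1, 1]].
Applying the same elementary operations to the rows and columns of A produces a congruent diagonal matrix with entries -1, 6, 1/2.
That gives 2 positive, 1 negative pivots.

(2, 1)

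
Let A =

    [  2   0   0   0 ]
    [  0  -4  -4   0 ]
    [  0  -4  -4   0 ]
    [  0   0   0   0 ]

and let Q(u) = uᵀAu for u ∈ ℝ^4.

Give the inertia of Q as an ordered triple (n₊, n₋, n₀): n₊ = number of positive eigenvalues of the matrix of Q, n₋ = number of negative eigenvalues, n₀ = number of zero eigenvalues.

(1, 1, 2)

Congruent diagonalization of A (simultaneous row and column reduction) yields pivots 2, -4, 0, 0.
Counting signs: 1 positive, 1 negative, 2 zero.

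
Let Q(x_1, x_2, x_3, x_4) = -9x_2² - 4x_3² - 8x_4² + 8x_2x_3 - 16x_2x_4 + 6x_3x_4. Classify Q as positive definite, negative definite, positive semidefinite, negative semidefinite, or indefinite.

negative semidefinite

Write A = [[0, 0, 0, 0], [0, -9, 4, -8], [0, 4, -4, 3], [0, -8, 3, -8]].
Symmetric row and column elimination reduces A to a congruent diagonal form with pivots 0, -9, -20/9, -3/4.
That gives 3 negative, 1 zero pivots.
Hence Q is negative semidefinite.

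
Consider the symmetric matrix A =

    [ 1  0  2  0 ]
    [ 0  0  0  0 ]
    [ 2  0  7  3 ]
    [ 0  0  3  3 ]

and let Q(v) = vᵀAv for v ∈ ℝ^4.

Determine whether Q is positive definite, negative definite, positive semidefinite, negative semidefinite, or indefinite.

Symmetric row and column elimination reduces A to a congruent diagonal form with pivots 1, 0, 3, 0.
Counting signs: 2 positive, 2 zero.
Hence Q is positive semidefinite.

positive semidefinite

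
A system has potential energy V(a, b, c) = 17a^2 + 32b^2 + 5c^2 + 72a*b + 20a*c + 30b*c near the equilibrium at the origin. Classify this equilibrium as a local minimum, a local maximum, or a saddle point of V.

The Hessian at the origin is H = [[34, 72, 20], [72, 64, 30], [20, 30, 10]].
An LDLᵀ factorisation of H has diagonal entries 34, -1504/17, -15/376.
That gives 1 positive, 2 negative pivots.
H is indefinite, so the origin is a saddle point.

saddle point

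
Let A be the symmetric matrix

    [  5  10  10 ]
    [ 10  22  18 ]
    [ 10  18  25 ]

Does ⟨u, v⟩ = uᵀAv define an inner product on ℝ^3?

An LDLᵀ factorisation of A has diagonal entries 5, 2, 3.
So there are 3 positive pivots.
Hence Q is positive definite.
⟨·,·⟩ is an inner product exactly when A is positive definite.

yes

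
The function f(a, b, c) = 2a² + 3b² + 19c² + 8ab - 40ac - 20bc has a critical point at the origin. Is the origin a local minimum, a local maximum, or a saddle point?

saddle point

The Hessian at the origin is H = [[4, 8, -40], [8, 6, -20], [-40, -20, 38]].
Applying the same elementary operations to the rows and columns of H produces a congruent diagonal matrix with entries 4, -10, -2.
So there are 1 positive, 2 negative pivots.
H is indefinite, so the origin is a saddle point.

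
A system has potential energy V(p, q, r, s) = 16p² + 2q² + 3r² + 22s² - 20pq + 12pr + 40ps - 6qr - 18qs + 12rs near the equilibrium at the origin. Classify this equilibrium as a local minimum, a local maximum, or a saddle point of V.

The Hessian at the origin is H = [[32, -20, 12, 40], [-20, 4, -6, -18], [12, -6, 6, 12], [40, -18, 12, 44]].
An LDLᵀ factorisation of H has diagonal entries 32, -17/2, 30/17, -2.
Counting signs: 2 positive, 2 negative.
H is indefinite, so the origin is a saddle point.

saddle point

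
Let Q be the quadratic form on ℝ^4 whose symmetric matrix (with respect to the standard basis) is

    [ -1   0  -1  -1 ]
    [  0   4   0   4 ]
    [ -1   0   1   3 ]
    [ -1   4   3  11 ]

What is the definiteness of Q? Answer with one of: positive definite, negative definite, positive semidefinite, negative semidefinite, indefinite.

Row-reducing A symmetrically gives the diagonal entries -1, 4, 2, 0.
That gives 2 positive, 1 negative, 1 zero pivots.
Hence Q is indefinite.

indefinite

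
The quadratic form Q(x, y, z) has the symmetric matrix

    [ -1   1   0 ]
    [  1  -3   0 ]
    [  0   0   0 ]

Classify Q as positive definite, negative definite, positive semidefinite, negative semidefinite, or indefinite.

negative semidefinite

Congruent diagonalization of A (simultaneous row and column reduction) yields pivots -1, -2, 0.
Counting signs: 2 negative, 1 zero.
Hence Q is negative semidefinite.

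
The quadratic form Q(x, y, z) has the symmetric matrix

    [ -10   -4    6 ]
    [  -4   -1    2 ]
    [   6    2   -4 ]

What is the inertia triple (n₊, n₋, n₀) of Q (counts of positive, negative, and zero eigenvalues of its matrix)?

(1, 2, 0)

Applying the same elementary operations to the rows and columns of A produces a congruent diagonal matrix with entries -10, 3/5, -2/3.
Counting signs: 1 positive, 2 negative.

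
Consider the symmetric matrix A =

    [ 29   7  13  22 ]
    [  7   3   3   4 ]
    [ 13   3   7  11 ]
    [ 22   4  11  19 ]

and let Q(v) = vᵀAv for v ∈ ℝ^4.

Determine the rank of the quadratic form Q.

Applying the same elementary operations to the rows and columns of A produces a congruent diagonal matrix with entries 29, 38/29, 22/19, 3/22.
That gives 4 positive pivots.
The rank is the number of nonzero pivots: 4.

4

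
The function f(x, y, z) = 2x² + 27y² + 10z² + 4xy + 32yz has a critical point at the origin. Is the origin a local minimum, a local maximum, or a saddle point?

The Hessian at the origin is H = [[4, 4, 0], [4, 54, 32], [0, 32, 20]].
Symmetric row and column elimination reduces H to a congruent diagonal form with pivots 4, 50, -12/25.
Counting signs: 2 positive, 1 negative.
H is indefinite, so the origin is a saddle point.

saddle point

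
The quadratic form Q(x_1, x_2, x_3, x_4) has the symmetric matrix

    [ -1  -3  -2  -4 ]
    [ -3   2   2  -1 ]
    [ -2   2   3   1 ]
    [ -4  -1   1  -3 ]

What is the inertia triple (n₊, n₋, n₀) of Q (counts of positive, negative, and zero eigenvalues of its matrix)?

(3, 1, 0)

Congruent diagonalization of A (simultaneous row and column reduction) yields pivots -1, 11, 13/11, 15/13.
Counting signs: 3 positive, 1 negative.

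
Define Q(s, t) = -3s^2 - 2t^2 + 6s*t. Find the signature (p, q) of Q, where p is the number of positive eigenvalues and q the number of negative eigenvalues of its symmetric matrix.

(1, 1)

Write A = [[-3, 3], [3, -2]].
An LDLᵀ factorisation of A has diagonal entries -3, 1.
Counting signs: 1 positive, 1 negative.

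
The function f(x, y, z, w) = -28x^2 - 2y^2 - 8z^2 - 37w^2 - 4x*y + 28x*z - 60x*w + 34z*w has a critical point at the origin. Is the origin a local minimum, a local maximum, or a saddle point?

local maximum

The Hessian at the origin is H = [[-56, -4, 28, -60], [-4, -4, 0, 0], [28, 0, -16, 34], [-60, 0, 34, -74]].
Row-reducing H symmetrically gives the diagonal entries -56, -26/7, -12/13, -5/3.
Counting signs: 4 negative.
H is negative definite, so the origin is a strict local maximum.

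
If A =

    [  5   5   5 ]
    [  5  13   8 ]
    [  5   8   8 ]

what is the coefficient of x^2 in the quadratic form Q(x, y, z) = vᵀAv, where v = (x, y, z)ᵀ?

The coefficient of x^2 is the diagonal entry A[1,1] = 5.

5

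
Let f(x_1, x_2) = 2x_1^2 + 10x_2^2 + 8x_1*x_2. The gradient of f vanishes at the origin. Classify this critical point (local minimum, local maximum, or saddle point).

local minimum

The Hessian at the origin is H = [[4, 8], [8, 20]].
det H = 4·20 − (8)² = 16 > 0 and H[1,1] = 4 > 0, so H is positive definite.
Therefore the origin is a local minimum.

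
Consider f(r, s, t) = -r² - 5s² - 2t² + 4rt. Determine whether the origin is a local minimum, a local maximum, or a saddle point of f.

The Hessian at the origin is H = [[-2, 0, 4], [0, -10, 0], [4, 0, -4]].
Congruent diagonalization of H (simultaneous row and column reduction) yields pivots -2, -10, 4.
So there are 1 positive, 2 negative pivots.
H is indefinite, so the origin is a saddle point.

saddle point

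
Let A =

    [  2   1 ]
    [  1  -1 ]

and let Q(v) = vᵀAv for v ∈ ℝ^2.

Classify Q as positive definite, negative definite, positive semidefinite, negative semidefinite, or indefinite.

For the 2×2 matrix [[2, 1], [1, -1]]: det = 2·-1 − (1)² = -3, trace = 1.
det < 0 so the eigenvalues have opposite signs; the form is indefinite.

indefinite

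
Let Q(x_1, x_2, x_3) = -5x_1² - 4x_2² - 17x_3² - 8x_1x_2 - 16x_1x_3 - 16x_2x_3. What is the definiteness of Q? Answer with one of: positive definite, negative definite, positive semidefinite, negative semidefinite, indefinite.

negative definite

The symmetric matrix of Q is A = [[-5, -4, -8], [-4, -4, -8], [-8, -8, -17]].
Leading principal minors: Δ_1 = -5, Δ_2 = 4, Δ_3 = -4.
The signs alternate starting with Δ_1 < 0, so by Sylvester's criterion Q is negative definite.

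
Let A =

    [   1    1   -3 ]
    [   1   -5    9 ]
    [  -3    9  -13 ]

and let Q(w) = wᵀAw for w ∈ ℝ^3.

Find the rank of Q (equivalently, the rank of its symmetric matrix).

Row-reducing A symmetrically gives the diagonal entries 1, -6, 2.
That gives 2 positive, 1 negative pivots.
The rank is the number of nonzero pivots: 3.

3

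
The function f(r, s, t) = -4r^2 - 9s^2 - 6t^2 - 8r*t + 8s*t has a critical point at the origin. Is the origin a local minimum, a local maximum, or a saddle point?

local maximum

The Hessian at the origin is H = [[-8, 0, -8], [0, -18, 8], [-8, 8, -12]].
Symmetric row and column elimination reduces H to a congruent diagonal form with pivots -8, -18, -4/9.
Counting signs: 3 negative.
H is negative definite, so the origin is a strict local maximum.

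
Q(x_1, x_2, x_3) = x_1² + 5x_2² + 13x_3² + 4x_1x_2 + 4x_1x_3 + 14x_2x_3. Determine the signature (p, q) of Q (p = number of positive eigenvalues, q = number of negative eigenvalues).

(2, 0)

The associated matrix is A = [[1, 2, 2], [2, 5, 7], [2, 7, 13]].
Applying the same elementary operations to the rows and columns of A produces a congruent diagonal matrix with entries 1, 1, 0.
Counting signs: 2 positive, 1 zero.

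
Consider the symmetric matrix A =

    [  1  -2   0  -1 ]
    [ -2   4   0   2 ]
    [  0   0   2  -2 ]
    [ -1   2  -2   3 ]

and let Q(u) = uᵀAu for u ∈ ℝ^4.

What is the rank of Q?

2

Congruent diagonalization of A (simultaneous row and column reduction) yields pivots 1, 0, 2, 0.
So there are 2 positive, 2 zero pivots.
The rank is the number of nonzero pivots: 2.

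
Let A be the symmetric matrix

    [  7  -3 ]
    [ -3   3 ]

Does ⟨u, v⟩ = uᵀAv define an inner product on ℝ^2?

yes

Leading principal minors: Δ_1 = 7, Δ_2 = 12.
All leading principal minors are positive, so by Sylvester's criterion Q is positive definite.
⟨·,·⟩ is an inner product exactly when A is positive definite.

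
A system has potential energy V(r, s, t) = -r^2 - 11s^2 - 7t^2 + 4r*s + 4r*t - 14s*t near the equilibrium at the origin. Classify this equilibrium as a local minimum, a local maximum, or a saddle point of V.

The Hessian at the origin is H = [[-2, 4, 4], [4, -22, -14], [4, -14, -14]].
Applying the same elementary operations to the rows and columns of H produces a congruent diagonal matrix with entries -2, -14, -24/7.
That gives 3 negative pivots.
H is negative definite, so the origin is a strict local maximum.

local maximum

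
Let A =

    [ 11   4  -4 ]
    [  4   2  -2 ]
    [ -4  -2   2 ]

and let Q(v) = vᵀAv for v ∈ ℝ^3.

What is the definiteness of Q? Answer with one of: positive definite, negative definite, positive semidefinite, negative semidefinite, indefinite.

Applying the same elementary operations to the rows and columns of A produces a congruent diagonal matrix with entries 11, 6/11, 0.
So there are 2 positive, 1 zero pivots.
Hence Q is positive semidefinite.

positive semidefinite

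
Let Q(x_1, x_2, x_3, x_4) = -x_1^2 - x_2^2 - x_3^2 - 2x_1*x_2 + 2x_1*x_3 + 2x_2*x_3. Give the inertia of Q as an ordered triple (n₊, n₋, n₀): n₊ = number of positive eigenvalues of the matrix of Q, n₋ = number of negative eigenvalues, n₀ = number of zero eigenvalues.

The associated matrix is A = [[-1, -1, 1, 0], [-1, -1, 1, 0], [1, 1, -1, 0], [0, 0, 0, 0]].
Applying the same elementary operations to the rows and columns of A produces a congruent diagonal matrix with entries -1, 0, 0, 0.
That gives 1 negative, 3 zero pivots.

(0, 1, 3)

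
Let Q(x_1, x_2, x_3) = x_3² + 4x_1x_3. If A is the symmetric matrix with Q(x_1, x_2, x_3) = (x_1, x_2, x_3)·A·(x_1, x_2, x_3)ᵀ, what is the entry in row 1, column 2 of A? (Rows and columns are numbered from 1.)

0

The coefficient of x_1·x_2 in Q is 0. For a symmetric A this equals A[1,2] + A[2,1] = 2·A[1,2].
So A[1,2] = 0/2 = 0.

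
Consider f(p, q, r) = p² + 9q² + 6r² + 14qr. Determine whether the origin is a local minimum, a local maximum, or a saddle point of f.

The Hessian at the origin is H = [[2, 0, 0], [0, 18, 14], [0, 14, 12]].
Symmetric row and column elimination reduces H to a congruent diagonal form with pivots 2, 18, 10/9.
So there are 3 positive pivots.
H is positive definite, so the origin is a strict local minimum.

local minimum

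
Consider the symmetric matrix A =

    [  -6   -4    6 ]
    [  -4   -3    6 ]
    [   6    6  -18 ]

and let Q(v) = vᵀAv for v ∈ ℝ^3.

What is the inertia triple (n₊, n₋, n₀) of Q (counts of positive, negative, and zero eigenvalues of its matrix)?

Applying the same elementary operations to the rows and columns of A produces a congruent diagonal matrix with entries -6, -1/3, 0.
That gives 2 negative, 1 zero pivots.

(0, 2, 1)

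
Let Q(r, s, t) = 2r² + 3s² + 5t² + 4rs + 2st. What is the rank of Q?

The associated matrix is A = [[2, 2, 0], [2, 3, 1], [0, 1, 5]].
Symmetric row and column elimination reduces A to a congruent diagonal form with pivots 2, 1, 4.
Counting signs: 3 positive.
The rank is the number of nonzero pivots: 3.

3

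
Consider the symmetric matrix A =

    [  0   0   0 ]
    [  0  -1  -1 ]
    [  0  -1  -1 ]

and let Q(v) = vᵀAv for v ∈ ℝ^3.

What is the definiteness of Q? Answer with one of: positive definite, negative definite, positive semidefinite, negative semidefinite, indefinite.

Row-reducing A symmetrically gives the diagonal entries 0, -1, 0.
So there are 1 negative, 2 zero pivots.
Hence Q is negative semidefinite.

negative semidefinite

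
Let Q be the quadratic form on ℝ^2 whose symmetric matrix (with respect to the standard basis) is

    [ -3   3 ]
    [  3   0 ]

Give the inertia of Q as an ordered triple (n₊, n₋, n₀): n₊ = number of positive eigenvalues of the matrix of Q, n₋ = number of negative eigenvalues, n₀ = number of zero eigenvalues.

(1, 1, 0)

An LDLᵀ factorisation of A has diagonal entries -3, 3.
That gives 1 positive, 1 negative pivots.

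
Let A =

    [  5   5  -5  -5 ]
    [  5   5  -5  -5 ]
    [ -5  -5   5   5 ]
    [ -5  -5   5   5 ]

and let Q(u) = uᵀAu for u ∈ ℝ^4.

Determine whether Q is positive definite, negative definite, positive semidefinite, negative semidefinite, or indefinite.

Symmetric row and column elimination reduces A to a congruent diagonal form with pivots 5, 0, 0, 0.
That gives 1 positive, 3 zero pivots.
Hence Q is positive semidefinite.

positive semidefinite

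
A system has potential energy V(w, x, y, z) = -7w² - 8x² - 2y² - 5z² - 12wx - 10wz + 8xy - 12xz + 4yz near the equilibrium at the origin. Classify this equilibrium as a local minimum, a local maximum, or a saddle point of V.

The Hessian at the origin is H = [[-14, -12, 0, -10], [-12, -16, 8, -12], [0, 8, -4, 4], [-10, -12, 4, -10]].
Congruent diagonalization of H (simultaneous row and column reduction) yields pivots -14, -40/7, 36/5, -8/9.
Counting signs: 1 positive, 3 negative.
H is indefinite, so the origin is a saddle point.

saddle point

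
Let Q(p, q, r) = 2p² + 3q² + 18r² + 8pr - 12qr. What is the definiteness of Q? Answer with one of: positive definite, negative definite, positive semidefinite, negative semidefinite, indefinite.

indefinite

Write A = [[2, 0, 4], [0, 3, -6], [4, -6, 18]].
Applying the same elementary operations to the rows and columns of A produces a congruent diagonal matrix with entries 2, 3, -2.
That gives 2 positive, 1 negative pivots.
Hence Q is indefinite.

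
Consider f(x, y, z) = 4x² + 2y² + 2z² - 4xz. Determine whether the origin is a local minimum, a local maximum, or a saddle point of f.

The Hessian at the origin is H = [[8, 0, -4], [0, 4, 0], [-4, 0, 4]].
Applying the same elementary operations to the rows and columns of H produces a congruent diagonal matrix with entries 8, 4, 2.
Counting signs: 3 positive.
H is positive definite, so the origin is a strict local minimum.

local minimum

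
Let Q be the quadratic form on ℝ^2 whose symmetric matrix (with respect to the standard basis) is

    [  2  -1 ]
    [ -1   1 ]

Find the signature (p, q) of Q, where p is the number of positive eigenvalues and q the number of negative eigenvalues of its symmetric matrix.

Row-reducing A symmetrically gives the diagonal entries 2, 1/2.
That gives 2 positive pivots.

(2, 0)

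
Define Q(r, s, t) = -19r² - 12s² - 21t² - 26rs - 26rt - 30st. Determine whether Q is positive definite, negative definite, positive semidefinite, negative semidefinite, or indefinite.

negative definite

The symmetric matrix of Q is A = [[-19, -13, -13], [-13, -12, -15], [-13, -15, -21]].
Leading principal minors: Δ_1 = -19, Δ_2 = 59, Δ_3 = -6.
The signs alternate starting with Δ_1 < 0, so by Sylvester's criterion Q is negative definite.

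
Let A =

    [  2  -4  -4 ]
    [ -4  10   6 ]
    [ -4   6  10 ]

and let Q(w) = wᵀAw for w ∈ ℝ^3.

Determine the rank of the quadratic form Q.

Applying the same elementary operations to the rows and columns of A produces a congruent diagonal matrix with entries 2, 2, 0.
That gives 2 positive, 1 zero pivots.
The rank is the number of nonzero pivots: 2.

2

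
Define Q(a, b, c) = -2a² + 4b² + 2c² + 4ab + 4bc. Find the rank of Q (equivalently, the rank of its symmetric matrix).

Write A = [[-2, 2, 0], [2, 4, 2], [0, 2, 2]].
Applying the same elementary operations to the rows and columns of A produces a congruent diagonal matrix with entries -2, 6, 4/3.
That gives 2 positive, 1 negative pivots.
The rank is the number of nonzero pivots: 3.

3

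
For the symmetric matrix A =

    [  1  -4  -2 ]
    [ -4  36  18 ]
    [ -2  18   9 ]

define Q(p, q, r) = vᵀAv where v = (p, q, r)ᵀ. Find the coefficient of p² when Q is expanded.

1

The coefficient of p² is the diagonal entry A[1,1] = 1.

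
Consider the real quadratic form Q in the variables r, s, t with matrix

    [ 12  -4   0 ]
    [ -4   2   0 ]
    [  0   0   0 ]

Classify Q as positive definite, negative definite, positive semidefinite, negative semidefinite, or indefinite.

positive semidefinite

Applying the same elementary operations to the rows and columns of A produces a congruent diagonal matrix with entries 12, 2/3, 0.
That gives 2 positive, 1 zero pivots.
Hence Q is positive semidefinite.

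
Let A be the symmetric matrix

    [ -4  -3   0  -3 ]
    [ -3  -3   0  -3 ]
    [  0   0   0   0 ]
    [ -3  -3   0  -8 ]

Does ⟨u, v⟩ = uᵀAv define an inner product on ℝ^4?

Row-reducing A symmetrically gives the diagonal entries -4, -3/4, 0, -5.
So there are 3 negative, 1 zero pivots.
Hence Q is negative semidefinite.
⟨·,·⟩ is an inner product exactly when A is positive definite.

no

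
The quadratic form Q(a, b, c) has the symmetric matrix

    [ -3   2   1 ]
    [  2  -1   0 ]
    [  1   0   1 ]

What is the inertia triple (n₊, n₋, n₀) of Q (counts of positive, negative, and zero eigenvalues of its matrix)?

Applying the same elementary operations to the rows and columns of A produces a congruent diagonal matrix with entries -3, 1/3, 0.
That gives 1 positive, 1 negative, 1 zero pivots.

(1, 1, 1)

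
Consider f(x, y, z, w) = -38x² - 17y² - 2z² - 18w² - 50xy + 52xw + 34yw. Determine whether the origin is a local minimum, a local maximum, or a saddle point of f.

local maximum

The Hessian at the origin is H = [[-76, -50, 0, 52], [-50, -34, 0, 34], [0, 0, -4, 0], [52, 34, 0, -36]].
Applying the same elementary operations to the rows and columns of H produces a congruent diagonal matrix with entries -76, -21/19, -4, -8/21.
Counting signs: 4 negative.
H is negative definite, so the origin is a strict local maximum.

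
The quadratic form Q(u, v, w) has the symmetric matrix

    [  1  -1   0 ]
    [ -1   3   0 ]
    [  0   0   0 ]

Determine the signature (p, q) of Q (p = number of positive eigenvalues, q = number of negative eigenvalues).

(2, 0)

Row-reducing A symmetrically gives the diagonal entries 1, 2, 0.
Counting signs: 2 positive, 1 zero.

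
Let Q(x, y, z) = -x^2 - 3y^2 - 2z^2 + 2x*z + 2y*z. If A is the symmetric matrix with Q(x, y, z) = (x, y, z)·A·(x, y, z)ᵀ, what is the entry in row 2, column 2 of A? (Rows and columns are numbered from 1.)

-3

The coefficient of y^2 in Q is -3, and that is exactly A[2,2].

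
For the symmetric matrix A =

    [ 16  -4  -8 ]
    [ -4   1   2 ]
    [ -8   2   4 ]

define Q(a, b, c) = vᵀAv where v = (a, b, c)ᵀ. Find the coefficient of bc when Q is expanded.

The coefficient of bc is A[2,3] + A[3,2] = 2·2 = 4.

4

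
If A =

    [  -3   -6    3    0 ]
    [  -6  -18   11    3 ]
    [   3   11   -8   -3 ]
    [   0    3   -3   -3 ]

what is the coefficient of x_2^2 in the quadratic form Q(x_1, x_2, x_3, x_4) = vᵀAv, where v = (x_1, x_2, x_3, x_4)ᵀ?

-18

The coefficient of x_2^2 is the diagonal entry A[2,2] = -18.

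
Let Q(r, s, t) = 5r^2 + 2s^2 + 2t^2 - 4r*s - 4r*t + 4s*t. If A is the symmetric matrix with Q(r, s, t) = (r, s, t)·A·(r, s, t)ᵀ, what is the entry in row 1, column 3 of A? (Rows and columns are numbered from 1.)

-2

The coefficient of r·t in Q is -4. For a symmetric A this equals A[1,3] + A[3,1] = 2·A[1,3].
So A[1,3] = -4/2 = -2.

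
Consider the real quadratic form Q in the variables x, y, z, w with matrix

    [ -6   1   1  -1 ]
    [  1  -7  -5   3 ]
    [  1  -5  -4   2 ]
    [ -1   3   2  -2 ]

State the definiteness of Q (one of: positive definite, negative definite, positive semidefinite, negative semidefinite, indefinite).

Leading principal minors: Δ_1 = -6, Δ_2 = 41, Δ_3 = -17, Δ_4 = 10.
The signs alternate starting with Δ_1 < 0, so by Sylvester's criterion Q is negative definite.

negative definite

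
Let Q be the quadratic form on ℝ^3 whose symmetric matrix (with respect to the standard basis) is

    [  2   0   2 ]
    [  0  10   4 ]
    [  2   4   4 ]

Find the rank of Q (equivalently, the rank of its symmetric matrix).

3

Congruent diagonalization of A (simultaneous row and column reduction) yields pivots 2, 10, 2/5.
That gives 3 positive pivots.
The rank is the number of nonzero pivots: 3.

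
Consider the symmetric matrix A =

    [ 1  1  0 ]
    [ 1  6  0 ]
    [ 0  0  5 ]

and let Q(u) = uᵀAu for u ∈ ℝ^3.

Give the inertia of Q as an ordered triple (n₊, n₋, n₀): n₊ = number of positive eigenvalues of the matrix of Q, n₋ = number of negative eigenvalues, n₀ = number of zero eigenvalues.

Applying the same elementary operations to the rows and columns of A produces a congruent diagonal matrix with entries 1, 5, 5.
Counting signs: 3 positive.

(3, 0, 0)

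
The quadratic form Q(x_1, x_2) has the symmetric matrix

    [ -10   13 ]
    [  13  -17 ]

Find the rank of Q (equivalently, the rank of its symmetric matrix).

Symmetric row and column elimination reduces A to a congruent diagonal form with pivots -10, -1/10.
Counting signs: 2 negative.
The rank is the number of nonzero pivots: 2.

2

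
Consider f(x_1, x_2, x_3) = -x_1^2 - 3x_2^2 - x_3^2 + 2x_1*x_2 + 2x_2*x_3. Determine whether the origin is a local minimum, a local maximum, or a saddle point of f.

The Hessian at the origin is H = [[-2, 2, 0], [2, -6, 2], [0, 2, -2]].
Symmetric row and column elimination reduces H to a congruent diagonal form with pivots -2, -4, -1.
Counting signs: 3 negative.
H is negative definite, so the origin is a strict local maximum.

local maximum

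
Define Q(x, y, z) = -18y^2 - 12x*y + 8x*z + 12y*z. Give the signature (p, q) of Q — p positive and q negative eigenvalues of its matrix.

(1, 1)

The symmetric matrix is A = [[0, -6, 4], [-6, -18, 6], [4, 6, 0]].
By Sylvester's law of inertia any congruent diagonalization of A has 1 positive, 1 negative and 1 zero entries.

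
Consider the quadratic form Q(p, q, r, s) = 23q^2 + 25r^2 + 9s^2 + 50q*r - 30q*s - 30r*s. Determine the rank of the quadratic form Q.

2

The associated matrix is A = [[0, 0, 0, 0], [0, 23, 25, -15], [0, 25, 25, -15], [0, -15, -15, 9]].
Congruent diagonalization of A (simultaneous row and column reduction) yields pivots 0, 23, -50/23, 0.
That gives 1 positive, 1 negative, 2 zero pivots.
The rank is the number of nonzero pivots: 2.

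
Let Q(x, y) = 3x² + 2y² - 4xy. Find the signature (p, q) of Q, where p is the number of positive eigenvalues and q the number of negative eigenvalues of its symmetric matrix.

(2, 0)

Write A = [[3, -2], [-2, 2]].
Symmetric row and column elimination reduces A to a congruent diagonal form with pivots 3, 2/3.
That gives 2 positive pivots.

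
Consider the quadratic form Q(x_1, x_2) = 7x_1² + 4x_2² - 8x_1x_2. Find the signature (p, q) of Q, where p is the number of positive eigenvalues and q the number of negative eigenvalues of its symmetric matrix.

(2, 0)

Write A = [[7, -4], [-4, 4]].
Applying the same elementary operations to the rows and columns of A produces a congruent diagonal matrix with entries 7, 12/7.
That gives 2 positive pivots.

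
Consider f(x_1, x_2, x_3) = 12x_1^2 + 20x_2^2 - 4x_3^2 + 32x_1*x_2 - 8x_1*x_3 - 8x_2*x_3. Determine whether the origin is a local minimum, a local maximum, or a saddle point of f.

The Hessian at the origin is H = [[24, 32, -8], [32, 40, -8], [-8, -8, -8]].
An LDLᵀ factorisation of H has diagonal entries 24, -8/3, -8.
So there are 1 positive, 2 negative pivots.
H is indefinite, so the origin is a saddle point.

saddle point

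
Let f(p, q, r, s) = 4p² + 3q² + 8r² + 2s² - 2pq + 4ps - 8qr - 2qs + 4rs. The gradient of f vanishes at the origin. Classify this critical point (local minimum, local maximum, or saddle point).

The Hessian at the origin is H = [[8, -2, 0, 4], [-2, 6, -8, -2], [0, -8, 16, 4], [4, -2, 4, 4]].
Row-reducing H symmetrically gives the diagonal entries 8, 11/2, 48/11, 1/3.
So there are 4 positive pivots.
H is positive definite, so the origin is a strict local minimum.

local minimum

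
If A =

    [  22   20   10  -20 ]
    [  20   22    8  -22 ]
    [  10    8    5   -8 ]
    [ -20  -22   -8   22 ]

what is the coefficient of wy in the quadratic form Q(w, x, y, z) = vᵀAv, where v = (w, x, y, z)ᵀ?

20

The coefficient of wy is A[1,3] + A[3,1] = 2·10 = 20.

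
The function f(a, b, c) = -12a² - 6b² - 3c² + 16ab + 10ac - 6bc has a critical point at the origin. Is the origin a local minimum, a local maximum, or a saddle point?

local maximum

The Hessian at the origin is H = [[-24, 16, 10], [16, -12, -6], [10, -6, -6]].
Row-reducing H symmetrically gives the diagonal entries -24, -4/3, -3/2.
That gives 3 negative pivots.
H is negative definite, so the origin is a strict local maximum.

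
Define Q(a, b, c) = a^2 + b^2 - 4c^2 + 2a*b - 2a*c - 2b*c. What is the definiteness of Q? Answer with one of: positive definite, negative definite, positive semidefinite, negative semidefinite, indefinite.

indefinite

The symmetric matrix is A = [[1, 1, -1], [1, 1, -1], [-1, -1, -4]].
Row-reducing A symmetrically gives the diagonal entries 1, 0, -5.
So there are 1 positive, 1 negative, 1 zero pivots.
Hence Q is indefinite.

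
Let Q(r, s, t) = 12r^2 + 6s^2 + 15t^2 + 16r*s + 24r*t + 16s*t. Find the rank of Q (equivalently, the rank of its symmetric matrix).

3

Write A = [[12, 8, 12], [8, 6, 8], [12, 8, 15]].
An LDLᵀ factorisation of A has diagonal entries 12, 2/3, 3.
Counting signs: 3 positive.
The rank is the number of nonzero pivots: 3.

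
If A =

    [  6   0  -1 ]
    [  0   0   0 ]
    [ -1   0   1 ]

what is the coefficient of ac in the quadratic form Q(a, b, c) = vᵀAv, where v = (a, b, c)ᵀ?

-2

The coefficient of ac is A[1,3] + A[3,1] = 2·(-1) = -2.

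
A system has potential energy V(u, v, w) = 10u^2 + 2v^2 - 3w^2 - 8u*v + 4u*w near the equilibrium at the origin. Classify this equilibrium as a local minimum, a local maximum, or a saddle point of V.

The Hessian at the origin is H = [[20, -8, 4], [-8, 4, 0], [4, 0, -6]].
Congruent diagonalization of H (simultaneous row and column reduction) yields pivots 20, 4/5, -10.
Counting signs: 2 positive, 1 negative.
H is indefinite, so the origin is a saddle point.

saddle point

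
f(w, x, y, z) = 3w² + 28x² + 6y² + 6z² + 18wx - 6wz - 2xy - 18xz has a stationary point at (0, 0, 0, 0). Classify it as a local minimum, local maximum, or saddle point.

The Hessian at the origin is H = [[6, 18, 0, -6], [18, 56, -2, -18], [0, -2, 12, 0], [-6, -18, 0, 12]].
An LDLᵀ factorisation of H has diagonal entries 6, 2, 10, 6.
So there are 4 positive pivots.
H is positive definite, so the origin is a strict local minimum.

local minimum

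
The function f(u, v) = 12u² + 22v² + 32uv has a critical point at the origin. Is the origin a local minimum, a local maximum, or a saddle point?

The Hessian at the origin is H = [[24, 32], [32, 44]].
det H = 24·44 − (32)² = 32 > 0 and H[1,1] = 24 > 0, so H is positive definite.
Therefore the origin is a local minimum.

local minimum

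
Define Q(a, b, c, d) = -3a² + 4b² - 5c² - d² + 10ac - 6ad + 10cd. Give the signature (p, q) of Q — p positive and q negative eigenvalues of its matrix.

(3, 1)

The symmetric matrix is A = [[-3, 0, 5, -3], [0, 4, 0, 0], [5, 0, -5, 5], [-3, 0, 5, -1]].
Congruent diagonalization of A (simultaneous row and column reduction) yields pivots -3, 4, 10/3, 2.
Counting signs: 3 positive, 1 negative.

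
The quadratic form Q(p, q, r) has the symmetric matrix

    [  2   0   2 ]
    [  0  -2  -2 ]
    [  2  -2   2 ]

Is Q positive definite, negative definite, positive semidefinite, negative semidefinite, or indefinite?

indefinite

Symmetric row and column elimination reduces A to a congruent diagonal form with pivots 2, -2, 2.
Counting signs: 2 positive, 1 negative.
Hence Q is indefinite.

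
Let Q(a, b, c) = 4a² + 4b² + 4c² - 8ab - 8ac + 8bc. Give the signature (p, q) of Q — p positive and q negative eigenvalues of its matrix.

The associated matrix is A = [[4, -4, -4], [-4, 4, 4], [-4, 4, 4]].
Applying the same elementary operations to the rows and columns of A produces a congruent diagonal matrix with entries 4, 0, 0.
Counting signs: 1 positive, 2 zero.

(1, 0)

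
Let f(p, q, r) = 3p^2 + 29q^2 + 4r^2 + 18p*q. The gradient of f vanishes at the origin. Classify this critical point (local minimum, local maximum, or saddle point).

local minimum

The Hessian at the origin is H = [[6, 18, 0], [18, 58, 0], [0, 0, 8]].
An LDLᵀ factorisation of H has diagonal entries 6, 4, 8.
Counting signs: 3 positive.
H is positive definite, so the origin is a strict local minimum.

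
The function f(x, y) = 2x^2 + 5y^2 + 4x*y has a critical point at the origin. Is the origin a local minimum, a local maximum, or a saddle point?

The Hessian at the origin is H = [[4, 4], [4, 10]].
det H = 4·10 − (4)² = 24 > 0 and H[1,1] = 4 > 0, so H is positive definite.
Therefore the origin is a local minimum.

local minimum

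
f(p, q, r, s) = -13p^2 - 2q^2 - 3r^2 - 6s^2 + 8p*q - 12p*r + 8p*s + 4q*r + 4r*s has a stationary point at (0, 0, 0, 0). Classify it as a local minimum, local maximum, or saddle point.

The Hessian at the origin is H = [[-26, 8, -12, 8], [8, -4, 4, 0], [-12, 4, -6, 4], [8, 0, 4, -12]].
Row-reducing H symmetrically gives the diagonal entries -26, -20/13, -2/5, -4.
Counting signs: 4 negative.
H is negative definite, so the origin is a strict local maximum.

local maximum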